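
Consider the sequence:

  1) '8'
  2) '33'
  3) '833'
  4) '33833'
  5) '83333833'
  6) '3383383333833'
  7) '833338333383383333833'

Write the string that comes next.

3383383333833833338333383383333833

From term 3 onward, concatenate the second-to-last term with the last: 8·33 = 833, 33·833 = 33833, …
The next term joins 3383383333833 and 833338333383383333833.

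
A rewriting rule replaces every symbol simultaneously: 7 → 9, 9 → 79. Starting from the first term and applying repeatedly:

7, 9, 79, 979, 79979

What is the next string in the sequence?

97979979

Rewriting each symbol of 79979: 7→9, 9→79, 9→79, 7→9, 9→79, which concatenates to 9 79 79 9 79.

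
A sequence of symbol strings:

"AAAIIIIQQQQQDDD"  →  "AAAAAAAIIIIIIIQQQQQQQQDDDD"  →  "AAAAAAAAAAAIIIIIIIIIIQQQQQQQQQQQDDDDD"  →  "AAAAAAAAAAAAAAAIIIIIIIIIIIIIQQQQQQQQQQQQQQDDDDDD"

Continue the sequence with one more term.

The n-th term is 4n-1 A's then 3n+1 I's then 3n+2 Q's then n+2 D's (n = 1, 2, …).
For the next term, n = 5, so the run lengths are 19, 16, 17, 7.

AAAAAAAAAAAAAAAAAAAIIIIIIIIIIIIIIIIQQQQQQQQQQQQQQQQQDDDDDDD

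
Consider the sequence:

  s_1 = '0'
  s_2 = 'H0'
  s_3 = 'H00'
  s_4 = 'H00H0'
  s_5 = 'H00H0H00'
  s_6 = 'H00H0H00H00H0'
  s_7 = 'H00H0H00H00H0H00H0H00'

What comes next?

This is a Fibonacci-style word recurrence s(k) = s(k−1)·s(k−2): e.g. H0·0 = H00.
So term 8 is H00H0H00H00H0H00H0H00·H00H0H00H00H0.

H00H0H00H00H0H00H0H00H00H0H00H00H0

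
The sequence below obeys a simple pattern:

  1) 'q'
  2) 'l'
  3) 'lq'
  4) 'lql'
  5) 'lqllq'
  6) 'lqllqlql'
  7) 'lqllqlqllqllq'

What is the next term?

lqllqlqllqllqlqllqlql

From term 3 onward, concatenate the last term with the second-to-last: l·q = lq, lq·l = lql, …
So term 8 is lqllqlqllqllq·lqllqlql.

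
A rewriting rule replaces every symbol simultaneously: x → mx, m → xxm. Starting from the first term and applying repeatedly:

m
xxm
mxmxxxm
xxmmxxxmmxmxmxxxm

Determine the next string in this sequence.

mxmxxxmxxmmxmxmxxxmxxmmxxxmmxxxmmxmxmxxxm

Applying the rule to each of the 17 symbols of xxmmxxxmmxmxmxxxm gives the pieces mx mx xxm xxm mx mx mx xxm xxm mx xxm mx xxm mx mx mx xxm, which concatenate to the answer.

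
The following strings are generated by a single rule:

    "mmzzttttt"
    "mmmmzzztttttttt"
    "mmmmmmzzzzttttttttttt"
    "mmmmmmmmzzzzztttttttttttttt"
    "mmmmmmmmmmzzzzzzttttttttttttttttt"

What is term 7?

mmmmmmmmmmmmmmzzzzzzzzttttttttttttttttttttttt

Reading off run lengths: m runs 2, 4, 6, 8, 10; z runs 2, 3, 4, 5, 6; t runs 5, 8, 11, 14, 17 — each is linear in n (n = 1, 2, …).
At n = 7 the blocks have lengths 14, 8, 23.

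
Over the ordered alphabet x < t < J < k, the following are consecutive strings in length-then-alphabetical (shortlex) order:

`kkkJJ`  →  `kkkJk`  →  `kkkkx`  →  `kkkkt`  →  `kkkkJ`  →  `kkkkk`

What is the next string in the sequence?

xxxxxx

After kkkkk the length-5 strings are exhausted; the first length-6 string is 6 copies of x.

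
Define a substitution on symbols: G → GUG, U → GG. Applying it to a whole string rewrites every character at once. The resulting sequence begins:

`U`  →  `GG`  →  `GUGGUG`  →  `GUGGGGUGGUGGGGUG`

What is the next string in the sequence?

Rewriting the 16 symbols of GUGGGGUGGUGGGGUG one by one yields GUG GG GUG GUG GUG GUG GG GUG GUG GG GUG GUG GUG GUG GG GUG; concatenated:

GUGGGGUGGUGGUGGUGGGGUGGUGGGGUGGUGGUGGUGGGGUG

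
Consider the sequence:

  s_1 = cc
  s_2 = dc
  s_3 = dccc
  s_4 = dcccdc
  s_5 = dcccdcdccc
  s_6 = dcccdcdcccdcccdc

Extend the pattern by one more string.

Each term (from the third on) is the previous term followed by the one before it: term 3 = dc·cc = dccc.
So term 7 is dcccdcdcccdcccdc·dcccdcdccc.

dcccdcdcccdcccdcdcccdcdccc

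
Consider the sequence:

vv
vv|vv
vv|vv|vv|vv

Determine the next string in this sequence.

s(k+1) = s(k)·|·s(k) — each term doubles the last with '|' between the halves.
So the next term is two copies of vv|vv|vv|vv with '|' between the halves.

vv|vv|vv|vv|vv|vv|vv|vv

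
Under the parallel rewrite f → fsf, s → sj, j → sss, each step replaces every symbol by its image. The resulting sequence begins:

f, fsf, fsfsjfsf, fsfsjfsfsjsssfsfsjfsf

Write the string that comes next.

Rewriting the 21 symbols of fsfsjfsfsjsssfsfsjfsf one by one yields fsf sj fsf sj sss fsf sj fsf sj sss sj sj sj fsf sj fsf sj sss fsf sj fsf; concatenated:

fsfsjfsfsjsssfsfsjfsfsjssssjsjsjfsfsjfsfsjsssfsfsjfsf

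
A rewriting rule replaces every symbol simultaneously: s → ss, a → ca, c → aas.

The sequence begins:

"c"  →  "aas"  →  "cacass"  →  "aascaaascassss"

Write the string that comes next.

Applying the rule to each of the 14 symbols of aascaaascassss gives the pieces ca ca ss aas ca ca ca ss aas ca ss ss ss ss, which concatenate to the answer.

cacassaascacacassaascassssssss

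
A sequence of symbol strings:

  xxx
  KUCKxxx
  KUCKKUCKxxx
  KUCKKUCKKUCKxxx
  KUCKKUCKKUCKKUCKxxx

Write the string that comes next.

KUCKKUCKKUCKKUCKKUCKxxx

Every step adds KUCK at the front: s(k+1) = KUCK·s(k).
One more step from KUCKKUCKKUCKKUCKxxx gives the answer.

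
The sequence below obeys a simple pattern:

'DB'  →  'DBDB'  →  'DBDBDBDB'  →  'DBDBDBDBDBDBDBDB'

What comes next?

s(k+1) = s(k)·s(k) — each term doubles the last.
Doubling DBDBDBDBDBDBDBDB:

DBDBDBDBDBDBDBDBDBDBDBDBDBDBDBDB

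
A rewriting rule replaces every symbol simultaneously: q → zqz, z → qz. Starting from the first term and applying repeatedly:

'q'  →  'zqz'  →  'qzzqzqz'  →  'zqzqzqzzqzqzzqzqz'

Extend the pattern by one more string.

Rewriting the 17 symbols of zqzqzqzzqzqzzqzqz one by one yields qz zqz qz zqz qz zqz qz qz zqz qz zqz qz qz zqz qz zqz qz; concatenated:

qzzqzqzzqzqzzqzqzqzzqzqzzqzqzqzzqzqzzqzqz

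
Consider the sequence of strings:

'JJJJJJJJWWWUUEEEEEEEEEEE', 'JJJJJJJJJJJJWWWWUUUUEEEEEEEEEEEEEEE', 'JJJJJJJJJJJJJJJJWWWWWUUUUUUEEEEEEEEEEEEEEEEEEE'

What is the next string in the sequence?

Term n consists of 4n J's, followed by n+1 W's, followed by 2n-2 U's, followed by 4n+3 E's, where the shown terms are n = 2, 3, 4.
Setting n = 5 gives 20, 6, 8, 23 characters in each block.

JJJJJJJJJJJJJJJJJJJJWWWWWWUUUUUUUUEEEEEEEEEEEEEEEEEEEEEEE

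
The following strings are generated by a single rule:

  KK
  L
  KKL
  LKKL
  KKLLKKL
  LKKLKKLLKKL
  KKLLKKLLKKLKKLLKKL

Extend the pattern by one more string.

LKKLKKLLKKLKKLLKKLLKKLKKLLKKL

From term 3 onward, concatenate the second-to-last term with the last: KK·L = KKL, L·KKL = LKKL, …
The next term joins LKKLKKLLKKL and KKLLKKLLKKLKKLLKKL.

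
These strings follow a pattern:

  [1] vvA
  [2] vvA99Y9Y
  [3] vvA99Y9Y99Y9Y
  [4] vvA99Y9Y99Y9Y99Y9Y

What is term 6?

vvA99Y9Y99Y9Y99Y9Y99Y9Y99Y9Y

Each term is the previous one with 99Y9Y appended.
From vvA99Y9Y99Y9Y99Y9Y, 2 further steps: vvA99Y9Y99Y9Y99Y9Y → vvA99Y9Y99Y9Y99Y9Y99Y9Y → (answer).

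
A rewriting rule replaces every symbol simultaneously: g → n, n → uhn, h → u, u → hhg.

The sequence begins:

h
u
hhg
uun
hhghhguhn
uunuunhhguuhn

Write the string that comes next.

Rewriting the 13 symbols of uunuunhhguuhn one by one yields hhg hhg uhn hhg hhg uhn u u n hhg hhg u uhn; concatenated:

hhghhguhnhhghhguhnuunhhghhguuhn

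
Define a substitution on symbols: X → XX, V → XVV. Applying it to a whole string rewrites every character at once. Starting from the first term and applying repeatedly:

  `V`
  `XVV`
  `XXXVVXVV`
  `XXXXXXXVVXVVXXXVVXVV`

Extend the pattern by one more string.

XXXXXXXXXXXXXXXVVXVVXXXVVXVVXXXXXXXVVXVVXXXVVXVV

φ(XXXXXXXVVXVVXXXVVXVV) expands symbol-by-symbol to XX XX XX XX XX XX XX XVV XVV XX XVV XVV XX XX XX XVV XVV XX XVV XVV; joining the 20 pieces gives the next term.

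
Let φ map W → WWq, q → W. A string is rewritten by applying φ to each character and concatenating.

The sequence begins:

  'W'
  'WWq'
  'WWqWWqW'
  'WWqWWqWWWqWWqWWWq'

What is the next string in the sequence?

Rewriting the 17 symbols of WWqWWqWWWqWWqWWWq one by one yields WWq WWq W WWq WWq W WWq WWq WWq W WWq WWq W WWq WWq WWq W; concatenated:

WWqWWqWWWqWWqWWWqWWqWWqWWWqWWqWWWqWWqWWqW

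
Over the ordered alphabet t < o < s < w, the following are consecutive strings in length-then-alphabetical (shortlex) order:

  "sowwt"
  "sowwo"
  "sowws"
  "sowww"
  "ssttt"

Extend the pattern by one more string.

Treat ssttt as a base-4 numeral over the given alphabet and add one, carrying through any trailing w's.

sstto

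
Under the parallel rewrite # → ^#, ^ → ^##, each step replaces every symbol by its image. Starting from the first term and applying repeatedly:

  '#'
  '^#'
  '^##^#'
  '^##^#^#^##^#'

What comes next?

^##^#^#^##^#^##^#^##^#^#^##^#

Rewriting each symbol of ^##^#^#^##^#: ^→^##, #→^#, #→^#, ^→^##, #→^#, ^→^##, #→^#, ^→^##, #→^#, #→^#, ^→^##, #→^#, which concatenates to ^## ^# ^# ^## ^# ^## ^# ^## ^# ^# ^## ^#.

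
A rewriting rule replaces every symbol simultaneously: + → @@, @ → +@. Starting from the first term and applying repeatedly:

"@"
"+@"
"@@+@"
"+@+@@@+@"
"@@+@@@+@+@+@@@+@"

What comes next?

φ(@@+@@@+@+@+@@@+@) expands symbol-by-symbol to +@ +@ @@ +@ +@ +@ @@ +@ @@ +@ @@ +@ +@ +@ @@ +@; joining the 16 pieces gives the next term.

+@+@@@+@+@+@@@+@@@+@@@+@+@+@@@+@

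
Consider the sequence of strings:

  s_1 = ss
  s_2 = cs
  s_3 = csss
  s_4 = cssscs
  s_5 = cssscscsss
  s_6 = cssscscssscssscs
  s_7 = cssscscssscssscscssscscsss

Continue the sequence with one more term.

This is a Fibonacci-style word recurrence s(k) = s(k−1)·s(k−2): e.g. cs·ss = csss.
Continuing: cssscscssscssscscssscscsss · cssscscssscssscs gives term 8.

cssscscssscssscscssscscssscssscscssscssscs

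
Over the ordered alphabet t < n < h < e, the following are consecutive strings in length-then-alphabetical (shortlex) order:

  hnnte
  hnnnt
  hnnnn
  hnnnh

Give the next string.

Treat hnnnh as a base-4 numeral over the given alphabet and add one, carrying through any trailing e's.

hnnne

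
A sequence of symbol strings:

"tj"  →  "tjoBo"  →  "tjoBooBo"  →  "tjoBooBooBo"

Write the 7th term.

tjoBooBooBooBooBooBo

The strings grow by a fixed suffix oBo each time.
From tjoBooBooBo, 3 further steps: tjoBooBooBo → tjoBooBooBooBo → tjoBooBooBooBooBo → (answer).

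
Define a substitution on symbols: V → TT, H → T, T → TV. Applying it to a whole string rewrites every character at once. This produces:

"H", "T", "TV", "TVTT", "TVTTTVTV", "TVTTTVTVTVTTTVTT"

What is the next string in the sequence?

Rewriting the 16 symbols of TVTTTVTVTVTTTVTT one by one yields TV TT TV TV TV TT TV TT TV TT TV TV TV TT TV TV; concatenated:

TVTTTVTVTVTTTVTTTVTTTVTVTVTTTVTV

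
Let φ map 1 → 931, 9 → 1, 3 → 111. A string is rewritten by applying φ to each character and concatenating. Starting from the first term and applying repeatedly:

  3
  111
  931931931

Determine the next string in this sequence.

Apply φ to 931931931 symbol by symbol: 9→1, 3→111, 1→931, 9→1, 3→111, 1→931, 9→1, 3→111, 1→931; joined: 1 111 931 1 111 931 1 111 931.

111193111119311111931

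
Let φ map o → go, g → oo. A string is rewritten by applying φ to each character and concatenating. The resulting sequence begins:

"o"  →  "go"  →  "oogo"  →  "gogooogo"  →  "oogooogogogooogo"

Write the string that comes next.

gogooogogogooogooogooogogogooogo

Applying the rule to each of the 16 symbols of oogooogogogooogo gives the pieces go go oo go go go oo go oo go oo go go go oo go, which concatenate to the answer.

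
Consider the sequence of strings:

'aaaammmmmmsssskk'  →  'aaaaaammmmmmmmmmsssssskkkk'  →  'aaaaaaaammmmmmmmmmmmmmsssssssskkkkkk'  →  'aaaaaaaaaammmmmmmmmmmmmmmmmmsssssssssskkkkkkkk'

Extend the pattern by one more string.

aaaaaaaaaaaammmmmmmmmmmmmmmmmmmmmmsssssssssssskkkkkkkkkk

Term n consists of 2n+2 a's, followed by 4n+2 m's, followed by 2n+2 s's, followed by 2n k's (n = 1, 2, …).
For the next term, n = 5, so the run lengths are 12, 22, 12, 10.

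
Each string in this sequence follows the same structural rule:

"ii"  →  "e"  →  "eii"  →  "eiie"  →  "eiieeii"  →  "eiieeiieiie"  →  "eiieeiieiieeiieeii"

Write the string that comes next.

From term 3 onward, concatenate the last term with the second-to-last: e·ii = eii, eii·e = eiie, …
The next term joins eiieeiieiieeiieeii and eiieeiieiie.

eiieeiieiieeiieeiieiieeiieiie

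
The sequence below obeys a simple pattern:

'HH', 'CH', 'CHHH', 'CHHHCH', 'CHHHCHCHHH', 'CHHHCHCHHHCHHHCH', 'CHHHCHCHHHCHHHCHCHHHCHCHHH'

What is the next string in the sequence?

CHHHCHCHHHCHHHCHCHHHCHCHHHCHHHCHCHHHCHHHCH

This is a Fibonacci-style word recurrence s(k) = s(k−1)·s(k−2): e.g. CH·HH = CHHH.
Continuing: CHHHCHCHHHCHHHCHCHHHCHCHHH · CHHHCHCHHHCHHHCH gives term 8.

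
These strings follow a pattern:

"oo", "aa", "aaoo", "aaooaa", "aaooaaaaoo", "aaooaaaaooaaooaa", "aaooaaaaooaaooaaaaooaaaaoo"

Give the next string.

aaooaaaaooaaooaaaaooaaaaooaaooaaaaooaaooaa

Each term (from the third on) is the previous term followed by the one before it: term 3 = aa·oo = aaoo.
The next term joins aaooaaaaooaaooaaaaooaaaaoo and aaooaaaaooaaooaa.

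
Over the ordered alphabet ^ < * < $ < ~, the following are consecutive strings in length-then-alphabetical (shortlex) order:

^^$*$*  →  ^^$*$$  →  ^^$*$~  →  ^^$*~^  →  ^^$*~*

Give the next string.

Treat ^^$*~* as a base-4 numeral over the given alphabet and add one, carrying through any trailing ~'s.

^^$*~$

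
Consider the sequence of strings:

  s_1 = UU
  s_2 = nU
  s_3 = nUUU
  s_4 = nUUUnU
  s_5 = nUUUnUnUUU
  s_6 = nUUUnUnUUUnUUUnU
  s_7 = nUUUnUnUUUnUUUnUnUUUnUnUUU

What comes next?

Each term (from the third on) is the previous term followed by the one before it: term 3 = nU·UU = nUUU.
The next term joins nUUUnUnUUUnUUUnUnUUUnUnUUU and nUUUnUnUUUnUUUnU.

nUUUnUnUUUnUUUnUnUUUnUnUUUnUUUnUnUUUnUUUnU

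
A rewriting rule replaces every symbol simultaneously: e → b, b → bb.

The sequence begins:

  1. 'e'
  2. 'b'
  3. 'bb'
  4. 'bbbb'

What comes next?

bbbbbbbb

Apply φ to bbbb symbol by symbol: b→bb, b→bb, b→bb, b→bb; joined: bb bb bb bb.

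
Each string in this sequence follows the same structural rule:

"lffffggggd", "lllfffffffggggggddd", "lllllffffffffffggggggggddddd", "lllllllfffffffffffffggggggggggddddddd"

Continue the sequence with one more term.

lllllllllffffffffffffffffggggggggggggddddddddd

Reading off run lengths: l runs 1, 3, 5, 7; f runs 4, 7, 10, 13; g runs 4, 6, 8, 10; d runs 1, 3, 5, 7 — each is linear in n (n = 1, 2, …).
Setting n = 5 gives 9, 16, 12, 9 characters in each block.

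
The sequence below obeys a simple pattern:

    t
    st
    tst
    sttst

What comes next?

tststtst

From term 3 onward, concatenate the second-to-last term with the last: t·st = tst, st·tst = sttst, …
The next term joins tst and sttst.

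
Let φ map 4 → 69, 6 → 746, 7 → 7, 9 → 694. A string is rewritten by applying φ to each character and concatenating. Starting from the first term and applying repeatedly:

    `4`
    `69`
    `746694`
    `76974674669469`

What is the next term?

774669476974676974674669469746694

Applying the rule to each of the 14 symbols of 76974674669469 gives the pieces 7 746 694 7 69 746 7 69 746 746 694 69 746 694, which concatenate to the answer.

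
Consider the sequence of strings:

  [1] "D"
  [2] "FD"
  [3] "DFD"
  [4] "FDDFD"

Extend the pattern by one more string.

From term 3 onward, concatenate the second-to-last term with the last: D·FD = DFD, FD·DFD = FDDFD, …
So term 5 is DFD·FDDFD.

DFDFDDFD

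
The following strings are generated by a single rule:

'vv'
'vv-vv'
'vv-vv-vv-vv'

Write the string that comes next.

Each string is two copies of the previous one joined by '-'.
One more doubling of vv-vv-vv-vv gives the answer.

vv-vv-vv-vv-vv-vv-vv-vv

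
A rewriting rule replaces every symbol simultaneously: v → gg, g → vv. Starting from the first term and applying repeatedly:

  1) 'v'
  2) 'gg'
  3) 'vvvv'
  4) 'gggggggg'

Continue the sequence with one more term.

vvvvvvvvvvvvvvvv

Rewriting each symbol of gggggggg: g→vv, g→vv, g→vv, g→vv, g→vv, g→vv, g→vv, g→vv, which concatenates to vv vv vv vv vv vv vv vv.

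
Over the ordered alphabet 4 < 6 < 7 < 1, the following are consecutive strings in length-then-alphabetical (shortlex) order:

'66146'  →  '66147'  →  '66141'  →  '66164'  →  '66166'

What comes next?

66167

Treat 66166 as a base-4 numeral over the given alphabet and add one, carrying through any trailing 1's.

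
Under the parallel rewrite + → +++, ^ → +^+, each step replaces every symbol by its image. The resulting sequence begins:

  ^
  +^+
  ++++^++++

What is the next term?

Rewriting each symbol of ++++^++++: +→+++, +→+++, +→+++, +→+++, ^→+^+, +→+++, +→+++, +→+++, +→+++, which concatenates to +++ +++ +++ +++ +^+ +++ +++ +++ +++.

+++++++++++++^+++++++++++++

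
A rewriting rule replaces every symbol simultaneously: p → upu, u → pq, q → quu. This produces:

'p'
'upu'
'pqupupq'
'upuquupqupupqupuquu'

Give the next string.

Applying the rule to each of the 19 symbols of upuquupqupupqupuquu gives the pieces pq upu pq quu pq pq upu quu pq upu pq upu quu pq upu pq quu pq pq, which concatenate to the answer.

pqupupqquupqpqupuquupqupupqupuquupqupupqquupqpq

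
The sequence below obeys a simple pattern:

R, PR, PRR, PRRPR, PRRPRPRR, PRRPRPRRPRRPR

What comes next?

Each term (from the third on) is the previous term followed by the one before it: term 3 = PR·R = PRR.
Continuing: PRRPRPRRPRRPR · PRRPRPRR gives term 7.

PRRPRPRRPRRPRPRRPRPRR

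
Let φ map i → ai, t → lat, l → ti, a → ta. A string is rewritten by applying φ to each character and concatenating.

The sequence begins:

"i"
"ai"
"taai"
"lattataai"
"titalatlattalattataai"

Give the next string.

φ(titalatlattalattataai) expands symbol-by-symbol to lat ai lat ta ti ta lat ti ta lat lat ta ti ta lat lat ta lat ta ta ai; joining the 21 pieces gives the next term.

latailattatitalattitalatlattatitalatlattalattataai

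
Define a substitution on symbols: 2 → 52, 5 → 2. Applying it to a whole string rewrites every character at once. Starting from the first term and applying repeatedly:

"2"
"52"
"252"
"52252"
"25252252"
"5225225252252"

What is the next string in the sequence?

φ(5225225252252) expands symbol-by-symbol to 2 52 52 2 52 52 2 52 2 52 52 2 52; joining the 13 pieces gives the next term.

252522525225225252252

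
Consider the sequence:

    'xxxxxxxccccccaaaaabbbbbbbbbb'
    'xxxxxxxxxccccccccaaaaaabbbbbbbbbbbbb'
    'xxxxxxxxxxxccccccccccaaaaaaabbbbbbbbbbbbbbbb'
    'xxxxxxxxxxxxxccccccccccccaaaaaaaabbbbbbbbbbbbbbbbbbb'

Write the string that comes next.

The n-th term is 2n+1 x's then 2n c's then n+2 a's then 3n+1 b's, where the shown terms are n = 3, 4, 5, 6.
At n = 7 the blocks have lengths 15, 14, 9, 22.

xxxxxxxxxxxxxxxccccccccccccccaaaaaaaaabbbbbbbbbbbbbbbbbbbbbb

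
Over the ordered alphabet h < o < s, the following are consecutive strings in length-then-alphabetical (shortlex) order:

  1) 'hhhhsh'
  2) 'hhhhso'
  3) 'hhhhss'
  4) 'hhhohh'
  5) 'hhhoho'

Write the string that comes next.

hhhohs

Find the rightmost character of hhhoho below s, bump it to the next letter, and reset everything to its right to h.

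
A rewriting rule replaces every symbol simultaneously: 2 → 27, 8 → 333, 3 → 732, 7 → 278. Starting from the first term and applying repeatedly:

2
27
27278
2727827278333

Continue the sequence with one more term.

27278272783332727827278333732732732

Replace each of the 13 characters of 2727827278333 in place — 27 278 27 278 333 27 278 27 278 333 732 732 732 — and concatenate.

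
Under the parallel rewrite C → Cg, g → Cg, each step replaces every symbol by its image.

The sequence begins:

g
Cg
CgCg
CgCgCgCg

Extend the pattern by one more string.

CgCgCgCgCgCgCgCg

Expanding CgCgCgCg: C→Cg, g→Cg, C→Cg, g→Cg, C→Cg, g→Cg, C→Cg, g→Cg. Concatenated: Cg Cg Cg Cg Cg Cg Cg Cg.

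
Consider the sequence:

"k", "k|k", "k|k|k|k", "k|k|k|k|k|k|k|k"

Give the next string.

k|k|k|k|k|k|k|k|k|k|k|k|k|k|k|k

Every step duplicates the string with '|' between the halves.
So the next term is two copies of k|k|k|k|k|k|k|k with '|' between the halves.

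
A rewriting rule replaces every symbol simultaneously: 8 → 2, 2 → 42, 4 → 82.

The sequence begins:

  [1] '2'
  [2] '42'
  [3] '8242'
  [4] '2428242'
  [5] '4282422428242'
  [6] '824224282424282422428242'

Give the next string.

24282424282422428242824224282424282422428242

φ(824224282424282422428242) expands symbol-by-symbol to 2 42 82 42 42 82 42 2 42 82 42 82 42 2 42 82 42 42 82 42 2 42 82 42; joining the 24 pieces gives the next term.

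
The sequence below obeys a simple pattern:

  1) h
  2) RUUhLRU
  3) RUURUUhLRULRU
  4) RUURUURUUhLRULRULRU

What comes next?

RUURUURUURUUhLRULRULRULRU

s(k+1) = RUU·s(k)·LRU, so each term gains RUU as a prefix and LRU as a suffix.
So the next term is RUU·RUURUURUUhLRULRULRU·LRU.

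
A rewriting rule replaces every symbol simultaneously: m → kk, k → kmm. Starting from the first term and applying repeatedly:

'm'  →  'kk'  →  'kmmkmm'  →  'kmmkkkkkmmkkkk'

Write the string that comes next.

kmmkkkkkmmkmmkmmkmmkmmkkkkkmmkmmkmmkmm

Replace each of the 14 characters of kmmkkkkkmmkkkk in place — kmm kk kk kmm kmm kmm kmm kmm kk kk kmm kmm kmm kmm — and concatenate.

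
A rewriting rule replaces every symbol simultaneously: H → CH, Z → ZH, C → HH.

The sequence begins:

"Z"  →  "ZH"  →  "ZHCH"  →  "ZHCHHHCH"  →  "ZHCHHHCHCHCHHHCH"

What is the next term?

ZHCHHHCHCHCHHHCHHHCHHHCHCHCHHHCH

Applying the rule to each of the 16 symbols of ZHCHHHCHCHCHHHCH gives the pieces ZH CH HH CH CH CH HH CH HH CH HH CH CH CH HH CH, which concatenate to the answer.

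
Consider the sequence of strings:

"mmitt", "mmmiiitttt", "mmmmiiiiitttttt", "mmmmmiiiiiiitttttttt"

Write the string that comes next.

mmmmmmiiiiiiiiitttttttttt

Reading off run lengths: m runs 2, 3, 4, 5; i runs 1, 3, 5, 7; t runs 2, 4, 6, 8 — each is linear in n (n = 1, 2, …).
For the next term, n = 5, so the run lengths are 6, 9, 10.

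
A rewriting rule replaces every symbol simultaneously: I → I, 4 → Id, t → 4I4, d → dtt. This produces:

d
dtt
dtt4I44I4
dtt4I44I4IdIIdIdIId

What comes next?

φ(dtt4I44I4IdIIdIdIId) expands symbol-by-symbol to dtt 4I4 4I4 Id I Id Id I Id I dtt I I dtt I dtt I I dtt; joining the 19 pieces gives the next term.

dtt4I44I4IdIIdIdIIdIdttIIdttIdttIIdtt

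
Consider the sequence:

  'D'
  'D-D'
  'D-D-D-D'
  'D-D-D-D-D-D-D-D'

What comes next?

s(k+1) = s(k)·-·s(k) — each term doubles the last with '-' between the halves.
One more doubling of D-D-D-D-D-D-D-D gives the answer.

D-D-D-D-D-D-D-D-D-D-D-D-D-D-D-D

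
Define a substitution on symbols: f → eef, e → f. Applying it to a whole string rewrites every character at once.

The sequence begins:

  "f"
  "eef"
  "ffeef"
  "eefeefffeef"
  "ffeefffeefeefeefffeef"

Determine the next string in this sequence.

φ(ffeefffeefeefeefffeef) expands symbol-by-symbol to eef eef f f eef eef eef f f eef f f eef f f eef eef eef f f eef; joining the 21 pieces gives the next term.

eefeefffeefeefeefffeefffeefffeefeefeefffeef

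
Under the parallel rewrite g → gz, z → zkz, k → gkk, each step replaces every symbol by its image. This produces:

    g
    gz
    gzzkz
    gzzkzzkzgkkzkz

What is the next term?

gzzkzzkzgkkzkzzkzgkkzkzgzgkkgkkzkzgkkzkz

Replace each of the 14 characters of gzzkzzkzgkkzkz in place — gz zkz zkz gkk zkz zkz gkk zkz gz gkk gkk zkz gkk zkz — and concatenate.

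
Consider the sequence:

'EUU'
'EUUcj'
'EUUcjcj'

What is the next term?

Each term is the previous one with cj appended.
Applying this once more to EUUcjcj:

EUUcjcjcj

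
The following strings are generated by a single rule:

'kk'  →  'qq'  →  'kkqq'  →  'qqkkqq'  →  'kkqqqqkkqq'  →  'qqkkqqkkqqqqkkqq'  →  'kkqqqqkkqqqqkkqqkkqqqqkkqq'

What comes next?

This is a Fibonacci-style word recurrence s(k) = s(k−2)·s(k−1): e.g. kk·qq = kkqq.
So term 8 is qqkkqqkkqqqqkkqq·kkqqqqkkqqqqkkqqkkqqqqkkqq.

qqkkqqkkqqqqkkqqkkqqqqkkqqqqkkqqkkqqqqkkqq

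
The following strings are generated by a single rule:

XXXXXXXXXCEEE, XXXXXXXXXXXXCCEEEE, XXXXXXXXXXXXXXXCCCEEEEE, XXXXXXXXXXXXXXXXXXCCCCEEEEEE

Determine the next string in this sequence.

The n-th term is 3n X's then n-2 C's then n E's, where the shown terms are n = 3, 4, 5, 6.
Setting n = 7 gives 21, 5, 7 characters in each block.

XXXXXXXXXXXXXXXXXXXXXCCCCCEEEEEEE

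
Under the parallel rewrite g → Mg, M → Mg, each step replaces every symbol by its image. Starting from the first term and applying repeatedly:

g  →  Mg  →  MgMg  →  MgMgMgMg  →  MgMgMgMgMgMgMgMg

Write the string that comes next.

MgMgMgMgMgMgMgMgMgMgMgMgMgMgMgMg

Applying the rule to each of the 16 symbols of MgMgMgMgMgMgMgMg gives the pieces Mg Mg Mg Mg Mg Mg Mg Mg Mg Mg Mg Mg Mg Mg Mg Mg, which concatenate to the answer.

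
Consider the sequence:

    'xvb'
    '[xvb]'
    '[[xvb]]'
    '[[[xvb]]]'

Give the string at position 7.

Every step adds [ to the front and ] to the end of the previous string.
From [[[xvb]]], 3 further steps: [[[xvb]]] → [[[[xvb]]]] → [[[[[xvb]]]]] → (answer).

[[[[[[xvb]]]]]]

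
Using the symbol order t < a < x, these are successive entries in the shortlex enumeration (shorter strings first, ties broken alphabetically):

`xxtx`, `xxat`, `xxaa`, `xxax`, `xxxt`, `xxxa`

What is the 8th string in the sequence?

Stepping forward 2 times from xxxa: xxxa → xxxx, then the target.

ttttt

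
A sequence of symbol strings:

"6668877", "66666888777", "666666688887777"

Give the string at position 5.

Each string has the form 6^{2n+1} 8^{n+1} 7^{n+1} (n = 1, 2, …).
For term 5, n = 5, so the run lengths are 11, 6, 6.

66666666666888888777777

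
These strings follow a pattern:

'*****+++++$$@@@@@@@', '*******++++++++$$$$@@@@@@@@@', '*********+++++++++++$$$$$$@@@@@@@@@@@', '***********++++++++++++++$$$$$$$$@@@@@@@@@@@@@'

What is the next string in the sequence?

*************+++++++++++++++++$$$$$$$$$$@@@@@@@@@@@@@@@

The n-th term is 2n+1 *'s then 3n-1 +'s then 2n-2 $'s then 2n+3 @'s, where the shown terms are n = 2, 3, 4, 5.
Setting n = 6 gives 13, 17, 10, 15 characters in each block.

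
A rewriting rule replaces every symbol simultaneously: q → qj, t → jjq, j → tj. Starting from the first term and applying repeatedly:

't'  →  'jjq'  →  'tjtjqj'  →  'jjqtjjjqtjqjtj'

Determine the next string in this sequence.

Replace each of the 14 characters of jjqtjjjqtjqjtj in place — tj tj qj jjq tj tj tj qj jjq tj qj tj jjq tj — and concatenate.

tjtjqjjjqtjtjtjqjjjqtjqjtjjjqtj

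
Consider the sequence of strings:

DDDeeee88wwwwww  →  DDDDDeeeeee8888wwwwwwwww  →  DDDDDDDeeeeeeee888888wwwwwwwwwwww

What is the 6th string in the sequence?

The n-th term is 2n+1 D's then 2n+2 e's then 2n 8's then 3n+3 w's (n = 1, 2, …).
For term 6, n = 6, so the run lengths are 13, 14, 12, 21.

DDDDDDDDDDDDDeeeeeeeeeeeeee888888888888wwwwwwwwwwwwwwwwwwwww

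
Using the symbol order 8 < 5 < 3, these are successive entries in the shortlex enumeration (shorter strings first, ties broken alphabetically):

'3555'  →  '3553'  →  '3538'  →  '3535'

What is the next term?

Find the rightmost character of 3535 below 3, bump it to the next letter, and reset everything to its right to 8.

3533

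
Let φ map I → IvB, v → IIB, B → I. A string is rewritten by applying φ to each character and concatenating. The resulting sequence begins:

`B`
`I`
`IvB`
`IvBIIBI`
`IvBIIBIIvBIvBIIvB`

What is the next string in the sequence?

Rewriting the 17 symbols of IvBIIBIIvBIvBIIvB one by one yields IvB IIB I IvB IvB I IvB IvB IIB I IvB IIB I IvB IvB IIB I; concatenated:

IvBIIBIIvBIvBIIvBIvBIIBIIvBIIBIIvBIvBIIBI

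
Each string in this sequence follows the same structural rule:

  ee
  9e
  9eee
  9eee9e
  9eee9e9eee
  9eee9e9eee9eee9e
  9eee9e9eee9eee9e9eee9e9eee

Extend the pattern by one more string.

Each term (from the third on) is the previous term followed by the one before it: term 3 = 9e·ee = 9eee.
The next term joins 9eee9e9eee9eee9e9eee9e9eee and 9eee9e9eee9eee9e.

9eee9e9eee9eee9e9eee9e9eee9eee9e9eee9eee9e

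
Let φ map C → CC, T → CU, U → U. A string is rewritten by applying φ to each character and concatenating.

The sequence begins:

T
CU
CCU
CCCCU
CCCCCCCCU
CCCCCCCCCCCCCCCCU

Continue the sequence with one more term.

CCCCCCCCCCCCCCCCCCCCCCCCCCCCCCCCU

Applying the rule to each of the 17 symbols of CCCCCCCCCCCCCCCCU gives the pieces CC CC CC CC CC CC CC CC CC CC CC CC CC CC CC CC U, which concatenate to the answer.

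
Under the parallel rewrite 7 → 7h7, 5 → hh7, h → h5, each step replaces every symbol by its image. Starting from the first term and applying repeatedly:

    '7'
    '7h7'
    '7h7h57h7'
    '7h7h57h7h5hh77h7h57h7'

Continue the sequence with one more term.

7h7h57h7h5hh77h7h57h7h5hh7h5h57h77h7h57h7h5hh77h7h57h7

Replace each of the 21 characters of 7h7h57h7h5hh77h7h57h7 in place — 7h7 h5 7h7 h5 hh7 7h7 h5 7h7 h5 hh7 h5 h5 7h7 7h7 h5 7h7 h5 hh7 7h7 h5 7h7 — and concatenate.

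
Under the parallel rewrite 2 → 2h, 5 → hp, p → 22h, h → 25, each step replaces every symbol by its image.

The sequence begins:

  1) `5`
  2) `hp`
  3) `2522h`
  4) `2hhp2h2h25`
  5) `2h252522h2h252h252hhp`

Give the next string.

Rewriting the 21 symbols of 2h252522h2h252h252hhp one by one yields 2h 25 2h hp 2h hp 2h 2h 25 2h 25 2h hp 2h 25 2h hp 2h 25 25 22h; concatenated:

2h252hhp2hhp2h2h252h252hhp2h252hhp2h252522h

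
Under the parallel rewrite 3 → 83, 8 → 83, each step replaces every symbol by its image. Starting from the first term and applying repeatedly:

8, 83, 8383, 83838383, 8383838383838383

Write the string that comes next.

Replace each of the 16 characters of 8383838383838383 in place — 83 83 83 83 83 83 83 83 83 83 83 83 83 83 83 83 — and concatenate.

83838383838383838383838383838383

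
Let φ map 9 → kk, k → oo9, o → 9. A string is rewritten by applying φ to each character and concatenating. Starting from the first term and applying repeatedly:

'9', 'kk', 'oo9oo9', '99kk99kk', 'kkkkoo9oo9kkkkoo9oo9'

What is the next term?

φ(kkkkoo9oo9kkkkoo9oo9) expands symbol-by-symbol to oo9 oo9 oo9 oo9 9 9 kk 9 9 kk oo9 oo9 oo9 oo9 9 9 kk 9 9 kk; joining the 20 pieces gives the next term.

oo9oo9oo9oo999kk99kkoo9oo9oo9oo999kk99kk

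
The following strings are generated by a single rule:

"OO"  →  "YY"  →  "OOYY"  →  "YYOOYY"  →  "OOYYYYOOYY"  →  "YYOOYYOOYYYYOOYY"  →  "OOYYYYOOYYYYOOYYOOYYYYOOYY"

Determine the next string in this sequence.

Each term (from the third on) is the two preceding terms concatenated in order: term 3 = OO·YY = OOYY.
Continuing: YYOOYYOOYYYYOOYY · OOYYYYOOYYYYOOYYOOYYYYOOYY gives term 8.

YYOOYYOOYYYYOOYYOOYYYYOOYYYYOOYYOOYYYYOOYY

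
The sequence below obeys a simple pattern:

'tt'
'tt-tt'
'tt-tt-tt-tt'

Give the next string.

s(k+1) = s(k)·-·s(k) — each term doubles the last with '-' between the halves.
Doubling tt-tt-tt-tt with '-' between the halves:

tt-tt-tt-tt-tt-tt-tt-tt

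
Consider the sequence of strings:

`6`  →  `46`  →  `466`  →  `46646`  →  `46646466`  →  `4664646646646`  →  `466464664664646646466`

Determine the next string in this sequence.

Each term (from the third on) is the previous term followed by the one before it: term 3 = 46·6 = 466.
The next term joins 466464664664646646466 and 4664646646646.

4664646646646466464664664646646646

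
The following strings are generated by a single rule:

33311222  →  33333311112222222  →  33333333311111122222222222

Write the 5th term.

Reading off run lengths: 3 runs 3, 6, 9; 1 runs 2, 4, 6; 2 runs 3, 7, 11 — each is linear in n (n = 1, 2, …).
At n = 5 the blocks have lengths 15, 10, 19.

33333333333333311111111112222222222222222222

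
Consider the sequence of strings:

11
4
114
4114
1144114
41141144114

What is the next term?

Each term (from the third on) is the two preceding terms concatenated in order: term 3 = 11·4 = 114.
The next term joins 1144114 and 41141144114.

114411441141144114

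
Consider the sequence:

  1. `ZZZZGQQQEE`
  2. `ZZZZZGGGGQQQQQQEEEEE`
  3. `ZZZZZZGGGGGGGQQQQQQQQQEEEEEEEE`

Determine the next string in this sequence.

Term n consists of n+3 Z's, followed by 3n-2 G's, followed by 3n Q's, followed by 3n-1 E's (n = 1, 2, …).
Setting n = 4 gives 7, 10, 12, 11 characters in each block.

ZZZZZZZGGGGGGGGGGQQQQQQQQQQQQEEEEEEEEEEE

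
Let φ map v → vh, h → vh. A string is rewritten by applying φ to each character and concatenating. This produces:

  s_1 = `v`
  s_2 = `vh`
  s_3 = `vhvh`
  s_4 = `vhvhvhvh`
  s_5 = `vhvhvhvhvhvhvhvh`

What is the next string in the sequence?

Rewriting the 16 symbols of vhvhvhvhvhvhvhvh one by one yields vh vh vh vh vh vh vh vh vh vh vh vh vh vh vh vh; concatenated:

vhvhvhvhvhvhvhvhvhvhvhvhvhvhvhvh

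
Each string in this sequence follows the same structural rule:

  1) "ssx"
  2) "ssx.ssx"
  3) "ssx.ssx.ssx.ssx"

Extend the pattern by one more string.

ssx.ssx.ssx.ssx.ssx.ssx.ssx.ssx

Each string is two copies of the previous one joined by '.'.
So the next term is two copies of ssx.ssx.ssx.ssx with '.' between the halves.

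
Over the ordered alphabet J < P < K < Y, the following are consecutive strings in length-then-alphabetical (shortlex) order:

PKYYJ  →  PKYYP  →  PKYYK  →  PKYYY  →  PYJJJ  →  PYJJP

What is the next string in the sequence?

PYJJK

The successor of PYJJP increments the rightmost position that isn't already Y and resets every position after it to J.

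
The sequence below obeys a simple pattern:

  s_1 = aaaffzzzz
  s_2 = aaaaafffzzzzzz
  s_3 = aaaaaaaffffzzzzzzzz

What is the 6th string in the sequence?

Term n consists of 2n-1 a's, followed by n f's, followed by 2n z's, where the shown terms are n = 2, 3, 4.
For term 6, n = 7, so the run lengths are 13, 7, 14.

aaaaaaaaaaaaafffffffzzzzzzzzzzzzzz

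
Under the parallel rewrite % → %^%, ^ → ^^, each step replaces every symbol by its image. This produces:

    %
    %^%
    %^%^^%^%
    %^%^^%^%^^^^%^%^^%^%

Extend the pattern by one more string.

Rewriting the 20 symbols of %^%^^%^%^^^^%^%^^%^% one by one yields %^% ^^ %^% ^^ ^^ %^% ^^ %^% ^^ ^^ ^^ ^^ %^% ^^ %^% ^^ ^^ %^% ^^ %^%; concatenated:

%^%^^%^%^^^^%^%^^%^%^^^^^^^^%^%^^%^%^^^^%^%^^%^%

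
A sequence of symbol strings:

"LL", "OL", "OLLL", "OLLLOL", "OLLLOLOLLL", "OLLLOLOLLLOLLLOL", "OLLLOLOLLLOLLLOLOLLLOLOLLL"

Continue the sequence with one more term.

OLLLOLOLLLOLLLOLOLLLOLOLLLOLLLOLOLLLOLLLOL

Each term (from the third on) is the previous term followed by the one before it: term 3 = OL·LL = OLLL.
Continuing: OLLLOLOLLLOLLLOLOLLLOLOLLL · OLLLOLOLLLOLLLOL gives term 8.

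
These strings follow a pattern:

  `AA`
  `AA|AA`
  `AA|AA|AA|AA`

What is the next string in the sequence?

Every step duplicates the string with '|' between the halves.
So the next term is two copies of AA|AA|AA|AA with '|' between the halves.

AA|AA|AA|AA|AA|AA|AA|AA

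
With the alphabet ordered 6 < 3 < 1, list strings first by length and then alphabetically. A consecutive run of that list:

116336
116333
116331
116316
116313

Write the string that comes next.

The successor of 116313 increments the rightmost position that isn't already 1 and resets every position after it to 6.

116311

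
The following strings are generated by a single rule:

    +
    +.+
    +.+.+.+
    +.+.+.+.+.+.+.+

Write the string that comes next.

+.+.+.+.+.+.+.+.+.+.+.+.+.+.+.+

Every step duplicates the string with '.' between the halves.
So the next term is two copies of +.+.+.+.+.+.+.+ with '.' between the halves.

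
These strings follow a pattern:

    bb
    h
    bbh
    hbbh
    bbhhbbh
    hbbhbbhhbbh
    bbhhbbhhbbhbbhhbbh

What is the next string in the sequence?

This is a Fibonacci-style word recurrence s(k) = s(k−2)·s(k−1): e.g. bb·h = bbh.
The next term joins hbbhbbhhbbh and bbhhbbhhbbhbbhhbbh.

hbbhbbhhbbhbbhhbbhhbbhbbhhbbh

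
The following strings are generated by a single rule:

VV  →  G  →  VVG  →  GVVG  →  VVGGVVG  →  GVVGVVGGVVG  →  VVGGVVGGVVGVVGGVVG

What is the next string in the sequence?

GVVGVVGGVVGVVGGVVGGVVGVVGGVVG

Each term (from the third on) is the two preceding terms concatenated in order: term 3 = VV·G = VVG.
The next term joins GVVGVVGGVVG and VVGGVVGGVVGVVGGVVG.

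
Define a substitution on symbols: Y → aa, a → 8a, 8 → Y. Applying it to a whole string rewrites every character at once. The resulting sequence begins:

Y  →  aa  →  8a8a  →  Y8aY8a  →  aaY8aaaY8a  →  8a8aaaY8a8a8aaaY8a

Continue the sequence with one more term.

Rewriting the 18 symbols of 8a8aaaY8a8a8aaaY8a one by one yields Y 8a Y 8a 8a 8a aa Y 8a Y 8a Y 8a 8a 8a aa Y 8a; concatenated:

Y8aY8a8a8aaaY8aY8aY8a8a8aaaY8a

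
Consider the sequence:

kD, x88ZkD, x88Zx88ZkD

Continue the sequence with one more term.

The strings grow by a fixed prefix x88Z each time.
Applying this once more to x88Zx88ZkD:

x88Zx88Zx88ZkD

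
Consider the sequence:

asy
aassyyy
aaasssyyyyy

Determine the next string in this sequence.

Term n consists of n a's, followed by n s's, followed by 2n-1 y's (n = 1, 2, …).
Setting n = 4 gives 4, 4, 7 characters in each block.

aaaassssyyyyyyy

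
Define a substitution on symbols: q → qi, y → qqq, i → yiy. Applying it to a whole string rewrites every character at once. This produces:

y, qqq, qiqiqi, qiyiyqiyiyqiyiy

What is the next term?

Applying the rule to each of the 15 symbols of qiyiyqiyiyqiyiy gives the pieces qi yiy qqq yiy qqq qi yiy qqq yiy qqq qi yiy qqq yiy qqq, which concatenate to the answer.

qiyiyqqqyiyqqqqiyiyqqqyiyqqqqiyiyqqqyiyqqq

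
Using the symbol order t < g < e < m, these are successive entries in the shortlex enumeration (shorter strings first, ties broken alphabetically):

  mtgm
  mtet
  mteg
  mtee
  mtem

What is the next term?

Find the rightmost character of mtem below m, bump it to the next letter, and reset everything to its right to t.

mtmt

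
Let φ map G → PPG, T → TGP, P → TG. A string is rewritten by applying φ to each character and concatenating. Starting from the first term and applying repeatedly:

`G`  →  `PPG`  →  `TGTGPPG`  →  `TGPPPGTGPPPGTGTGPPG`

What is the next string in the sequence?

Rewriting the 19 symbols of TGPPPGTGPPPGTGTGPPG one by one yields TGP PPG TG TG TG PPG TGP PPG TG TG TG PPG TGP PPG TGP PPG TG TG PPG; concatenated:

TGPPPGTGTGTGPPGTGPPPGTGTGTGPPGTGPPPGTGPPPGTGTGPPG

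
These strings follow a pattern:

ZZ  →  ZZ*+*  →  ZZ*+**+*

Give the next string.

Every step adds *+* to the end: s(k+1) = s(k)·*+*.
Applying this once more to ZZ*+**+*:

ZZ*+**+**+*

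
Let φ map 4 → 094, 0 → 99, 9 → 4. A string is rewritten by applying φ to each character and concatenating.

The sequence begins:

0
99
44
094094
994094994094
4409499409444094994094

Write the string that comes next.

0940949940944409499409409409499409444094994094

Replace each of the 22 characters of 4409499409444094994094 in place — 094 094 99 4 094 4 4 094 99 4 094 094 094 99 4 094 4 4 094 99 4 094 — and concatenate.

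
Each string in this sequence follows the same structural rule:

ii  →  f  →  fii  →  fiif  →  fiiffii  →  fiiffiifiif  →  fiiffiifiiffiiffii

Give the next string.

This is a Fibonacci-style word recurrence s(k) = s(k−1)·s(k−2): e.g. f·ii = fii.
Continuing: fiiffiifiiffiiffii · fiiffiifiif gives term 8.

fiiffiifiiffiiffiifiiffiifiif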